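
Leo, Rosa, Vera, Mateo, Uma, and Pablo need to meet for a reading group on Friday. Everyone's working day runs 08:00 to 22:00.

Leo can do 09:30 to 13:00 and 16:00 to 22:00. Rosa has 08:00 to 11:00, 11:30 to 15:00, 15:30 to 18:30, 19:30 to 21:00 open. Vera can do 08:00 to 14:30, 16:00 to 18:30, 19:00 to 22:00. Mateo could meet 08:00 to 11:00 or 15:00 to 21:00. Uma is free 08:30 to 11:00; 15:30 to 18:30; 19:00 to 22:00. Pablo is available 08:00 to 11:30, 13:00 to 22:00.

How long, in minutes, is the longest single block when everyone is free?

Leo ∩ Rosa: 09:30-11:00, 11:30-13:00, 16:00-18:30, 19:30-21:00.
Leo ∩ Rosa ∩ Vera: 09:30-11:00, 11:30-13:00, 16:00-18:30, 19:30-21:00.
Leo ∩ Rosa ∩ Vera ∩ Mateo: 09:30-11:00, 16:00-18:30, 19:30-21:00.
Leo ∩ Rosa ∩ Vera ∩ Mateo ∩ Uma: 09:30-11:00, 16:00-18:30, 19:30-21:00.
Leo ∩ Rosa ∩ Vera ∩ Mateo ∩ Uma ∩ Pablo: 09:30-11:00, 16:00-18:30, 19:30-21:00.
So the common availability across everyone is 09:30-11:00, 16:00-18:30, 19:30-21:00.
The longest is 16:00-18:30 at 150 minutes.

150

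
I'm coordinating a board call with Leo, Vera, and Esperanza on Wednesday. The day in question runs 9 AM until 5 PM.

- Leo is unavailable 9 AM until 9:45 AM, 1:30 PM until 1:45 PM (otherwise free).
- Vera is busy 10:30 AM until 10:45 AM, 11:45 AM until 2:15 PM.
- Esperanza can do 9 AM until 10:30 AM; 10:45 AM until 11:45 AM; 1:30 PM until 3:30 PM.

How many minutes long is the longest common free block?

75

Leo free: 09:45-13:30, 13:45-17:00 (invert busy blocks within the working day).
Vera free: 09:00-10:30, 10:45-11:45, 14:15-17:00 (invert busy blocks within the working day).
Esperanza free: 09:00-10:30, 10:45-11:45, 13:30-15:30.
Leo ∩ Vera: 09:45-10:30, 10:45-11:45, 14:15-17:00.
Leo ∩ Vera ∩ Esperanza: 09:45-10:30, 10:45-11:45, 14:15-15:30.
The longest is 14:15-15:30 at 75 minutes.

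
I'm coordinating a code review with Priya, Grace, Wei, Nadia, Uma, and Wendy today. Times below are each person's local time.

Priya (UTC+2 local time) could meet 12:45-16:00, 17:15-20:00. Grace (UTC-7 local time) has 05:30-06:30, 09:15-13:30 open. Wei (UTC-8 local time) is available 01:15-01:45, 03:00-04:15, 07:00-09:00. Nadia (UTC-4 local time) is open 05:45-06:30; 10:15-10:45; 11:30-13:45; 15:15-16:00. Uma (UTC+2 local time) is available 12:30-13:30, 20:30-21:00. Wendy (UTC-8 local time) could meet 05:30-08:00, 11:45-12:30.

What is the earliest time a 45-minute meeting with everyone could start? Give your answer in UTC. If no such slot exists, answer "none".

Priya in UTC: 10:45-14:00, 15:15-18:00 (subtract 2h to convert from UTC+2).
Grace in UTC: 12:30-13:30, 16:15-20:30 (add 7h to convert from UTC-7).
Wei in UTC: 09:15-09:45, 11:00-12:15, 15:00-17:00 (add 8h to convert from UTC-8).
Nadia in UTC: 09:45-10:30, 14:15-14:45, 15:30-17:45, 19:15-20:00 (add 4h to convert from UTC-4).
Uma in UTC: 10:30-11:30, 18:30-19:00 (subtract 2h to convert from UTC+2).
Wendy in UTC: 13:30-16:00, 19:45-20:30 (add 8h to convert from UTC-8).
Priya ∩ Grace: 12:30-13:30, 16:15-18:00.
Priya ∩ Grace ∩ Wei: 16:15-17:00.
Priya ∩ Grace ∩ Wei ∩ Nadia: 16:15-17:00.
Priya ∩ Grace ∩ Wei ∩ Nadia ∩ Uma: ∅.
Priya ∩ Grace ∩ Wei ∩ Nadia ∩ Uma ∩ Wendy: ∅.
There is no time when everyone is free.
No common window is at least 45 minutes long.

none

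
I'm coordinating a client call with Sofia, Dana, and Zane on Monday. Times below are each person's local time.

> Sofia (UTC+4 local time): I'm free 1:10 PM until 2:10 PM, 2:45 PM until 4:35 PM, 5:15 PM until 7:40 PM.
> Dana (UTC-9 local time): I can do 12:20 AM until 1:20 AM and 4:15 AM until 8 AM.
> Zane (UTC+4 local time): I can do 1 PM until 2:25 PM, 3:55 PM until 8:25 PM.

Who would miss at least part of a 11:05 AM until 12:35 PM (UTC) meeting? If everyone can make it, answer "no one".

Sofia in UTC: 09:10-10:10, 10:45-12:35, 13:15-15:40 (subtract 4h to convert from UTC+4).
Dana in UTC: 09:20-10:20, 13:15-17:00 (add 9h to convert from UTC-9).
Zane in UTC: 09:00-10:25, 11:55-16:25 (subtract 4h to convert from UTC+4).
Sofia: free for 11:05-12:35. Dana: not fully free for 11:05-12:35. Zane: not fully free for 11:05-12:35.

Dana, Zane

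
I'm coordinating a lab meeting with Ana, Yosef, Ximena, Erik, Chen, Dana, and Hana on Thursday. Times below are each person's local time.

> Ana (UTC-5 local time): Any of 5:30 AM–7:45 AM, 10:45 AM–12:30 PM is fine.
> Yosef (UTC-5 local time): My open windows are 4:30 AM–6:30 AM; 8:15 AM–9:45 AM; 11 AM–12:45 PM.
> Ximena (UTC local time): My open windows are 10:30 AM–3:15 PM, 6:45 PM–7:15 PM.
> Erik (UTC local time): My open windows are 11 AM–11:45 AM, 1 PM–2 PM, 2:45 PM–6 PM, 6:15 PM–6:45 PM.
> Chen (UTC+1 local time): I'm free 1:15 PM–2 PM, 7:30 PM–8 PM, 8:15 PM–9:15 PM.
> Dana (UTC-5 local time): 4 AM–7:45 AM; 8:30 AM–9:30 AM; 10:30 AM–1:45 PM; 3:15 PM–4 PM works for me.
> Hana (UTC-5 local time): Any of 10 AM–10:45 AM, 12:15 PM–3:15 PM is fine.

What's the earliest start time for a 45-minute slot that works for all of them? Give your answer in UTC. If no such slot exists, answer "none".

none

Ana in UTC: 10:30-12:45, 15:45-17:30 (add 5h to convert from UTC-5).
Yosef in UTC: 09:30-11:30, 13:15-14:45, 16:00-17:45 (add 5h to convert from UTC-5).
Ximena in UTC: 10:30-15:15, 18:45-19:15.
Erik in UTC: 11:00-11:45, 13:00-14:00, 14:45-18:00, 18:15-18:45.
Chen in UTC: 12:15-13:00, 18:30-19:00, 19:15-20:15 (subtract 1h to convert from UTC+1).
Dana in UTC: 09:00-12:45, 13:30-14:30, 15:30-18:45, 20:15-21:00 (add 5h to convert from UTC-5).
Hana in UTC: 15:00-15:45, 17:15-20:15 (add 5h to convert from UTC-5).
Ana ∩ Yosef: 10:30-11:30, 16:00-17:30.
Ana ∩ Yosef ∩ Ximena: 10:30-11:30.
Ana ∩ Yosef ∩ Ximena ∩ Erik: 11:00-11:30.
Ana ∩ Yosef ∩ Ximena ∩ Erik ∩ Chen: ∅.
Ana ∩ Yosef ∩ Ximena ∩ Erik ∩ Chen ∩ Dana: ∅.
Ana ∩ Yosef ∩ Ximena ∩ Erik ∩ Chen ∩ Dana ∩ Hana: ∅.
There is no time when everyone is free.
No common window is at least 45 minutes long.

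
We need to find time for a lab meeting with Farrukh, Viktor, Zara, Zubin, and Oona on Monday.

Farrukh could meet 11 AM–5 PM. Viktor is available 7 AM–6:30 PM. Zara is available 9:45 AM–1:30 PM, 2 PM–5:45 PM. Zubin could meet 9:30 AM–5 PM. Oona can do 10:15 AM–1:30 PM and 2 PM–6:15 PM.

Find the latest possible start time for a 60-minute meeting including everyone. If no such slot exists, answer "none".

Farrukh ∩ Viktor: 11:00-17:00.
Farrukh ∩ Viktor ∩ Zara: 11:00-13:30, 14:00-17:00.
Farrukh ∩ Viktor ∩ Zara ∩ Zubin: 11:00-13:30, 14:00-17:00.
Farrukh ∩ Viktor ∩ Zara ∩ Zubin ∩ Oona: 11:00-13:30, 14:00-17:00.
The last common window of at least 60 minutes is 14:00-17:00; a 60-minute meeting can start as late as 16:00 and still end by 17:00.

16:00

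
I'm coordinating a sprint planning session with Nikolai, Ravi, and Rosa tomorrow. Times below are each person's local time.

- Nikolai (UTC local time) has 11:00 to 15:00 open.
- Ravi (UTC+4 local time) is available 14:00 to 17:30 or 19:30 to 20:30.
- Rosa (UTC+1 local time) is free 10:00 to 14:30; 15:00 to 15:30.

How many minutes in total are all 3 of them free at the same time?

150

Nikolai in UTC: 11:00-15:00.
Ravi in UTC: 10:00-13:30, 15:30-16:30 (subtract 4h to convert from UTC+4).
Rosa in UTC: 09:00-13:30, 14:00-14:30 (subtract 1h to convert from UTC+1).
Nikolai ∩ Ravi: 11:00-13:30.
Nikolai ∩ Ravi ∩ Rosa: 11:00-13:30.
That's a single block of 150 minutes.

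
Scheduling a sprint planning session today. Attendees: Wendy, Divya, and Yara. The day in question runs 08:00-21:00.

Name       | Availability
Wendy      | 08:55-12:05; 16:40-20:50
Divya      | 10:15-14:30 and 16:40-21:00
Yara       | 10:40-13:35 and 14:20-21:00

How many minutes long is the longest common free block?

Wendy ∩ Divya: 10:15-12:05, 16:40-20:50.
Wendy ∩ Divya ∩ Yara: 10:40-12:05, 16:40-20:50.
The longest is 16:40-20:50 at 250 minutes.

250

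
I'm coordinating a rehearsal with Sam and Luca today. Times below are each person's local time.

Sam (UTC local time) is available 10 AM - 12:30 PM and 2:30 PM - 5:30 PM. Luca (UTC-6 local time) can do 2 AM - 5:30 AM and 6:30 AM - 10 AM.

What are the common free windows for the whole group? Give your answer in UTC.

Sam in UTC: 10:00-12:30, 14:30-17:30.
Luca in UTC: 08:00-11:30, 12:30-16:00 (add 6h to convert from UTC-6).
Sam ∩ Luca: 10:00-11:30, 14:30-16:00.

10:00-11:30, 14:30-16:00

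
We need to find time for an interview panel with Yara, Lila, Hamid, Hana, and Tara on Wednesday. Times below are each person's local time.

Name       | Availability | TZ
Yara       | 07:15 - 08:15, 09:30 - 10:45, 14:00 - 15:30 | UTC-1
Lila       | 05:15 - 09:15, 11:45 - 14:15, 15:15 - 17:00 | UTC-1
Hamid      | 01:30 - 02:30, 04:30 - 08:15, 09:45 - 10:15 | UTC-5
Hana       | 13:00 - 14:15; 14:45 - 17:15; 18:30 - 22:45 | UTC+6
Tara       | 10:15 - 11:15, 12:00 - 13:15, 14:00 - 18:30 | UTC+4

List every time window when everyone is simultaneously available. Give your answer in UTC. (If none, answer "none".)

Yara in UTC: 08:15-09:15, 10:30-11:45, 15:00-16:30 (add 1h to convert from UTC-1).
Lila in UTC: 06:15-10:15, 12:45-15:15, 16:15-18:00 (add 1h to convert from UTC-1).
Hamid in UTC: 06:30-07:30, 09:30-13:15, 14:45-15:15 (add 5h to convert from UTC-5).
Hana in UTC: 07:00-08:15, 08:45-11:15, 12:30-16:45 (subtract 6h to convert from UTC+6).
Tara in UTC: 06:15-07:15, 08:00-09:15, 10:00-14:30 (subtract 4h to convert from UTC+4).
Yara ∩ Lila: 08:15-09:15, 15:00-15:15, 16:15-16:30.
Yara ∩ Lila ∩ Hamid: 15:00-15:15.
Yara ∩ Lila ∩ Hamid ∩ Hana: 15:00-15:15.
Yara ∩ Lila ∩ Hamid ∩ Hana ∩ Tara: ∅.
There is no time when everyone is free.

none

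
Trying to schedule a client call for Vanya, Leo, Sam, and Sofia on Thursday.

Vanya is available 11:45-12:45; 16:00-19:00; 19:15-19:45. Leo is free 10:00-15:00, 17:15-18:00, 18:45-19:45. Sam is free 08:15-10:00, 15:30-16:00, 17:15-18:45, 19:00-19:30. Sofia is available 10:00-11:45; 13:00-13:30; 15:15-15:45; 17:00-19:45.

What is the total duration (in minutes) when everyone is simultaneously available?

Vanya ∩ Leo: 11:45-12:45, 17:15-18:00, 18:45-19:00, 19:15-19:45.
Vanya ∩ Leo ∩ Sam: 17:15-18:00, 19:15-19:30.
Vanya ∩ Leo ∩ Sam ∩ Sofia: 17:15-18:00, 19:15-19:30.
Those are the intersection windows.
Summing the common windows: 45 + 15 = 60 minutes.

60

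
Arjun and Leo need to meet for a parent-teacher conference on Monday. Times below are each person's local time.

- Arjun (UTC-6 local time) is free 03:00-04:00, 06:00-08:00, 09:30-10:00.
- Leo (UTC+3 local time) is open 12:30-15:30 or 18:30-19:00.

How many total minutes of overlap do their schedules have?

90

Arjun in UTC: 09:00-10:00, 12:00-14:00, 15:30-16:00 (add 6h to convert from UTC-6).
Leo in UTC: 09:30-12:30, 15:30-16:00 (subtract 3h to convert from UTC+3).
Arjun ∩ Leo: 09:30-10:00, 12:00-12:30, 15:30-16:00.
Summing the common windows: 30 + 30 + 30 = 90 minutes.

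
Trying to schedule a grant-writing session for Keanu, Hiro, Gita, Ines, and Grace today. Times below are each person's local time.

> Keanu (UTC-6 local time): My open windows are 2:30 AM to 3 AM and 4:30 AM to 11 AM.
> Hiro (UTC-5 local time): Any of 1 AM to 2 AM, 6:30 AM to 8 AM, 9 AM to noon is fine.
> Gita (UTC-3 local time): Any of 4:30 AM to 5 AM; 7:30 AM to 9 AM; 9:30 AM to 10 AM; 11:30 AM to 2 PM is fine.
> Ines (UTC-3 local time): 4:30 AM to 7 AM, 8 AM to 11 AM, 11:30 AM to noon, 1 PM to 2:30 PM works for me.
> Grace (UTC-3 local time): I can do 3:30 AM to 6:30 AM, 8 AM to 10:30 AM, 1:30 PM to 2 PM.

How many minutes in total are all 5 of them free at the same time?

Keanu in UTC: 08:30-09:00, 10:30-17:00 (add 6h to convert from UTC-6).
Hiro in UTC: 06:00-07:00, 11:30-13:00, 14:00-17:00 (add 5h to convert from UTC-5).
Gita in UTC: 07:30-08:00, 10:30-12:00, 12:30-13:00, 14:30-17:00 (add 3h to convert from UTC-3).
Ines in UTC: 07:30-10:00, 11:00-14:00, 14:30-15:00, 16:00-17:30 (add 3h to convert from UTC-3).
Grace in UTC: 06:30-09:30, 11:00-13:30, 16:30-17:00 (add 3h to convert from UTC-3).
Keanu ∩ Hiro: 11:30-13:00, 14:00-17:00.
Keanu ∩ Hiro ∩ Gita: 11:30-12:00, 12:30-13:00, 14:30-17:00.
Keanu ∩ Hiro ∩ Gita ∩ Ines: 11:30-12:00, 12:30-13:00, 14:30-15:00, 16:00-17:00.
Keanu ∩ Hiro ∩ Gita ∩ Ines ∩ Grace: 11:30-12:00, 12:30-13:00, 16:30-17:00.
Summing the common windows: 30 + 30 + 30 = 90 minutes.

90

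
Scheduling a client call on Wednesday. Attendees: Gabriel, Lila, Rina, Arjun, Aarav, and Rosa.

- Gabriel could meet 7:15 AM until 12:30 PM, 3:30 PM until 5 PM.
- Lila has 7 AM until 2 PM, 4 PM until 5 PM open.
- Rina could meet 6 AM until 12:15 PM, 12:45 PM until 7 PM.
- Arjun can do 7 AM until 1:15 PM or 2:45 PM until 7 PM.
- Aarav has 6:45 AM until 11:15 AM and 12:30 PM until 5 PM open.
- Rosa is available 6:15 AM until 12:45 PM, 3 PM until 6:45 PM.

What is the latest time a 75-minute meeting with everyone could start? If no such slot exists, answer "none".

Gabriel ∩ Lila: 07:15-12:30, 16:00-17:00.
Gabriel ∩ Lila ∩ Rina: 07:15-12:15, 16:00-17:00.
Gabriel ∩ Lila ∩ Rina ∩ Arjun: 07:15-12:15, 16:00-17:00.
Gabriel ∩ Lila ∩ Rina ∩ Arjun ∩ Aarav: 07:15-11:15, 16:00-17:00.
Gabriel ∩ Lila ∩ Rina ∩ Arjun ∩ Aarav ∩ Rosa: 07:15-11:15, 16:00-17:00.
The last common window of at least 75 minutes is 07:15-11:15; a 75-minute meeting can start as late as 10:00 and still end by 11:15.

10:00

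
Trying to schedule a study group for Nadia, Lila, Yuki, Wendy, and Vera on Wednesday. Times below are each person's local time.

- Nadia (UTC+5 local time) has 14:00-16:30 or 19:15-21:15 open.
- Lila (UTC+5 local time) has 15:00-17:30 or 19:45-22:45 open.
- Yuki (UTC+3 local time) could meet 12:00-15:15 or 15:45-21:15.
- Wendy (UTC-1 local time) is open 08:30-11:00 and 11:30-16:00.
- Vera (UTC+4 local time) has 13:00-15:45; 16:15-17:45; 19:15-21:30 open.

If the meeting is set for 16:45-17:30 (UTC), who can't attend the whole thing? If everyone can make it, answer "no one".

Nadia, Wendy

Nadia in UTC: 09:00-11:30, 14:15-16:15 (subtract 5h to convert from UTC+5).
Lila in UTC: 10:00-12:30, 14:45-17:45 (subtract 5h to convert from UTC+5).
Yuki in UTC: 09:00-12:15, 12:45-18:15 (subtract 3h to convert from UTC+3).
Wendy in UTC: 09:30-12:00, 12:30-17:00 (add 1h to convert from UTC-1).
Vera in UTC: 09:00-11:45, 12:15-13:45, 15:15-17:30 (subtract 4h to convert from UTC+4).
Nadia: not fully free for 16:45-17:30. Lila: free for 16:45-17:30. Yuki: free for 16:45-17:30. Wendy: not fully free for 16:45-17:30. Vera: free for 16:45-17:30.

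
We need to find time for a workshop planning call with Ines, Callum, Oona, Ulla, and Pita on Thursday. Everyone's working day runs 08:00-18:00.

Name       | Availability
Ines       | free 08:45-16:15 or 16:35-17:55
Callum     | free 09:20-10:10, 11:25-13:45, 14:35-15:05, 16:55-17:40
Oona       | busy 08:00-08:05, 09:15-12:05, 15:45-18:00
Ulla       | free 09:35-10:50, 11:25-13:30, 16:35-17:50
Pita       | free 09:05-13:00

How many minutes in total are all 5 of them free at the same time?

55

Ines free: 08:45-16:15, 16:35-17:55.
Callum free: 09:20-10:10, 11:25-13:45, 14:35-15:05, 16:55-17:40.
Oona free: 08:05-09:15, 12:05-15:45 (invert busy blocks within the working day).
Ulla free: 09:35-10:50, 11:25-13:30, 16:35-17:50.
Pita free: 09:05-13:00.
Ines ∩ Callum: 09:20-10:10, 11:25-13:45, 14:35-15:05, 16:55-17:40.
Ines ∩ Callum ∩ Oona: 12:05-13:45, 14:35-15:05.
Ines ∩ Callum ∩ Oona ∩ Ulla: 12:05-13:30.
Ines ∩ Callum ∩ Oona ∩ Ulla ∩ Pita: 12:05-13:00.
Those are the intersection windows.
That's a single block of 55 minutes.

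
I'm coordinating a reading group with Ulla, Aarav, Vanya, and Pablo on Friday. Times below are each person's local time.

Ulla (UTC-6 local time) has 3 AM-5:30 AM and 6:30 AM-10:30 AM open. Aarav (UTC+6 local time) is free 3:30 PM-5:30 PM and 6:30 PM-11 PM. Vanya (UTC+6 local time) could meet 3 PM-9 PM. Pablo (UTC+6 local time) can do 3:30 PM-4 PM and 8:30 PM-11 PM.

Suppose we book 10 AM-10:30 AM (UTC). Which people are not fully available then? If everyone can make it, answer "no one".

Ulla in UTC: 09:00-11:30, 12:30-16:30 (add 6h to convert from UTC-6).
Aarav in UTC: 09:30-11:30, 12:30-17:00 (subtract 6h to convert from UTC+6).
Vanya in UTC: 09:00-15:00 (subtract 6h to convert from UTC+6).
Pablo in UTC: 09:30-10:00, 14:30-17:00 (subtract 6h to convert from UTC+6).
Ulla: free for 10:00-10:30. Aarav: free for 10:00-10:30. Vanya: free for 10:00-10:30. Pablo: not fully free for 10:00-10:30.

Pablo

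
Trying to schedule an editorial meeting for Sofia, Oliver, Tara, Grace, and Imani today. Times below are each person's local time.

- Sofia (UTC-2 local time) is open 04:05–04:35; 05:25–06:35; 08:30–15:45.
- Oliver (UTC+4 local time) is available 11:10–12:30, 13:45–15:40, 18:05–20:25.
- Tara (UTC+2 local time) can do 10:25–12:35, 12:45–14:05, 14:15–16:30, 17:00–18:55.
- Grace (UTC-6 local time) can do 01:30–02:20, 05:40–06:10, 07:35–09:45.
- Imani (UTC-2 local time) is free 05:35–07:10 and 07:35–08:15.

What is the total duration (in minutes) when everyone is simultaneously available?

Sofia in UTC: 06:05-06:35, 07:25-08:35, 10:30-17:45 (add 2h to convert from UTC-2).
Oliver in UTC: 07:10-08:30, 09:45-11:40, 14:05-16:25 (subtract 4h to convert from UTC+4).
Tara in UTC: 08:25-10:35, 10:45-12:05, 12:15-14:30, 15:00-16:55 (subtract 2h to convert from UTC+2).
Grace in UTC: 07:30-08:20, 11:40-12:10, 13:35-15:45 (add 6h to convert from UTC-6).
Imani in UTC: 07:35-09:10, 09:35-10:15 (add 2h to convert from UTC-2).
Sofia ∩ Oliver: 07:25-08:30, 10:30-11:40, 14:05-16:25.
Sofia ∩ Oliver ∩ Tara: 08:25-08:30, 10:30-10:35, 10:45-11:40, 14:05-14:30, 15:00-16:25.
Sofia ∩ Oliver ∩ Tara ∩ Grace: 14:05-14:30, 15:00-15:45.
Sofia ∩ Oliver ∩ Tara ∩ Grace ∩ Imani: ∅.
There is no time when everyone is free.
There is no common window, so the total is 0 minutes.

0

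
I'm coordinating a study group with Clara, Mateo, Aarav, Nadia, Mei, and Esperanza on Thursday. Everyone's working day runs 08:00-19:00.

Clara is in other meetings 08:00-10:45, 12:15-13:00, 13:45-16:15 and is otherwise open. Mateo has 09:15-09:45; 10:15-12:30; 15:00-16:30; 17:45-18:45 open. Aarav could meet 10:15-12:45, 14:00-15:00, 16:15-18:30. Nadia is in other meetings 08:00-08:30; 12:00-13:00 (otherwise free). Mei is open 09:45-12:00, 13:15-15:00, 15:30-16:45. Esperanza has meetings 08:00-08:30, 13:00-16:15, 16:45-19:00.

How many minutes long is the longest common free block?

Clara free: 10:45-12:15, 13:00-13:45, 16:15-19:00 (invert busy blocks within the working day).
Mateo free: 09:15-09:45, 10:15-12:30, 15:00-16:30, 17:45-18:45.
Aarav free: 10:15-12:45, 14:00-15:00, 16:15-18:30.
Nadia free: 08:30-12:00, 13:00-19:00 (invert busy blocks within the working day).
Mei free: 09:45-12:00, 13:15-15:00, 15:30-16:45.
Esperanza free: 08:30-13:00, 16:15-16:45 (invert busy blocks within the working day).
Clara ∩ Mateo: 10:45-12:15, 16:15-16:30, 17:45-18:45.
Clara ∩ Mateo ∩ Aarav: 10:45-12:15, 16:15-16:30, 17:45-18:30.
Clara ∩ Mateo ∩ Aarav ∩ Nadia: 10:45-12:00, 16:15-16:30, 17:45-18:30.
Clara ∩ Mateo ∩ Aarav ∩ Nadia ∩ Mei: 10:45-12:00, 16:15-16:30.
Clara ∩ Mateo ∩ Aarav ∩ Nadia ∩ Mei ∩ Esperanza: 10:45-12:00, 16:15-16:30.
The longest is 10:45-12:00 at 75 minutes.

75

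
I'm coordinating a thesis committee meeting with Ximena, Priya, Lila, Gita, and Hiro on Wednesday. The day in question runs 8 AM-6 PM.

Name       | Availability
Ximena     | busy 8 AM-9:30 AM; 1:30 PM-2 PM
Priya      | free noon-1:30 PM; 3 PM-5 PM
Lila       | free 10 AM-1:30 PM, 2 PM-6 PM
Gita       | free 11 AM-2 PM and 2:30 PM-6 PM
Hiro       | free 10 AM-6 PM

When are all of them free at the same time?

12:00-13:30, 15:00-17:00

Ximena free: 09:30-13:30, 14:00-18:00 (invert busy blocks within the working day).
Priya free: 12:00-13:30, 15:00-17:00.
Lila free: 10:00-13:30, 14:00-18:00.
Gita free: 11:00-14:00, 14:30-18:00.
Hiro free: 10:00-18:00.
Ximena ∩ Priya: 12:00-13:30, 15:00-17:00.
Ximena ∩ Priya ∩ Lila: 12:00-13:30, 15:00-17:00.
Ximena ∩ Priya ∩ Lila ∩ Gita: 12:00-13:30, 15:00-17:00.
Ximena ∩ Priya ∩ Lila ∩ Gita ∩ Hiro: 12:00-13:30, 15:00-17:00.
Those are the intersection windows.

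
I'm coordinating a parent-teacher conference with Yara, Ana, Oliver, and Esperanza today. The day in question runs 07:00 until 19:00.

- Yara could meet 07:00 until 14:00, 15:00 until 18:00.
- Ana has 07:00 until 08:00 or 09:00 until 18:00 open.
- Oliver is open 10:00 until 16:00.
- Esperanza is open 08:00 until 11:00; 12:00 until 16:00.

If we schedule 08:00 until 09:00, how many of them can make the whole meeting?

Yara and Esperanza can make the full 08:00-09:00 slot — that's 2.

2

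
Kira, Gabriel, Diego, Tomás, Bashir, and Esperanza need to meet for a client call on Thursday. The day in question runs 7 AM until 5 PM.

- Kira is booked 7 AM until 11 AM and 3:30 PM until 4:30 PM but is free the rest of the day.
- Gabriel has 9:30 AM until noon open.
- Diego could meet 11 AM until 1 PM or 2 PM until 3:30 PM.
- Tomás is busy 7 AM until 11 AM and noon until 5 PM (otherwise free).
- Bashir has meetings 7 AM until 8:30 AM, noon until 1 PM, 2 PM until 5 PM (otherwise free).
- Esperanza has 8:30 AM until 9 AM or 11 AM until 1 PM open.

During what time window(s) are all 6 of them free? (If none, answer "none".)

11:00-12:00

Kira free: 11:00-15:30, 16:30-17:00 (invert busy blocks within the working day).
Gabriel free: 09:30-12:00.
Diego free: 11:00-13:00, 14:00-15:30.
Tomás free: 11:00-12:00 (invert busy blocks within the working day).
Bashir free: 08:30-12:00, 13:00-14:00 (invert busy blocks within the working day).
Esperanza free: 08:30-09:00, 11:00-13:00.
Kira ∩ Gabriel: 11:00-12:00.
Kira ∩ Gabriel ∩ Diego: 11:00-12:00.
Kira ∩ Gabriel ∩ Diego ∩ Tomás: 11:00-12:00.
Kira ∩ Gabriel ∩ Diego ∩ Tomás ∩ Bashir: 11:00-12:00.
Kira ∩ Gabriel ∩ Diego ∩ Tomás ∩ Bashir ∩ Esperanza: 11:00-12:00.
Those are the intersection windows.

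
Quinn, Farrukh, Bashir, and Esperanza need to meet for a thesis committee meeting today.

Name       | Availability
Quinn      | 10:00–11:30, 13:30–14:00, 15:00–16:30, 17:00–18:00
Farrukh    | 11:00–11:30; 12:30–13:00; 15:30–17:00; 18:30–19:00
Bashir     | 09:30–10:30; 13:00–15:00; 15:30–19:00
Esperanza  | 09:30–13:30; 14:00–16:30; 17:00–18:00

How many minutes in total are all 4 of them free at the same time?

60

Quinn ∩ Farrukh: 11:00-11:30, 15:30-16:30.
Quinn ∩ Farrukh ∩ Bashir: 15:30-16:30.
Quinn ∩ Farrukh ∩ Bashir ∩ Esperanza: 15:30-16:30.
That's a single block of 60 minutes.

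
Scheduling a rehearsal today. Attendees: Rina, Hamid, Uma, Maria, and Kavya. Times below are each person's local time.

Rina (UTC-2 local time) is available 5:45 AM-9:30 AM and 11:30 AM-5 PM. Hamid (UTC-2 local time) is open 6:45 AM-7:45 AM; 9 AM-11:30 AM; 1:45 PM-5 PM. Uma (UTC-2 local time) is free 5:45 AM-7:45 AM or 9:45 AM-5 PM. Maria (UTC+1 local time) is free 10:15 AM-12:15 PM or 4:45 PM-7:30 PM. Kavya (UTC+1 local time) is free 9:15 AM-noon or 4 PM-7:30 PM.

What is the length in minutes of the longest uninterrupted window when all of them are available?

Rina in UTC: 07:45-11:30, 13:30-19:00 (add 2h to convert from UTC-2).
Hamid in UTC: 08:45-09:45, 11:00-13:30, 15:45-19:00 (add 2h to convert from UTC-2).
Uma in UTC: 07:45-09:45, 11:45-19:00 (add 2h to convert from UTC-2).
Maria in UTC: 09:15-11:15, 15:45-18:30 (subtract 1h to convert from UTC+1).
Kavya in UTC: 08:15-11:00, 15:00-18:30 (subtract 1h to convert from UTC+1).
Rina ∩ Hamid: 08:45-09:45, 11:00-11:30, 15:45-19:00.
Rina ∩ Hamid ∩ Uma: 08:45-09:45, 15:45-19:00.
Rina ∩ Hamid ∩ Uma ∩ Maria: 09:15-09:45, 15:45-18:30.
Rina ∩ Hamid ∩ Uma ∩ Maria ∩ Kavya: 09:15-09:45, 15:45-18:30.
So the common availability across everyone is 09:15-09:45, 15:45-18:30.
The longest is 15:45-18:30 at 165 minutes.

165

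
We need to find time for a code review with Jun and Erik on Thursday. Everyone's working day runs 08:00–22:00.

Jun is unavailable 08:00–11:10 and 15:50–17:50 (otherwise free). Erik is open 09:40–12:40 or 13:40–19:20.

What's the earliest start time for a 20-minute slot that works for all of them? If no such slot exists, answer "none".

Jun free: 11:10-15:50, 17:50-22:00 (invert busy blocks within the working day).
Erik free: 09:40-12:40, 13:40-19:20.
Jun ∩ Erik: 11:10-12:40, 13:40-15:50, 17:50-19:20.
The first common window of at least 20 minutes is 11:10-12:40, so the earliest start is 11:10.

11:10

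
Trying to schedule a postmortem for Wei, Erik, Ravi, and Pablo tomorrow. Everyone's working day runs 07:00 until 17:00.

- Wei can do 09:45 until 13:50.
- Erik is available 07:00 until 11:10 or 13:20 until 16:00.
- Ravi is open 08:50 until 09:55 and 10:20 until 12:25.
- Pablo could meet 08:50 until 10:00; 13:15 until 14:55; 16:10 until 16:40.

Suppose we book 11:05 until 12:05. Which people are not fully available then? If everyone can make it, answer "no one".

Erik, Pablo

Wei: free for 11:05-12:05. Erik: not fully free for 11:05-12:05. Ravi: free for 11:05-12:05. Pablo: not fully free for 11:05-12:05.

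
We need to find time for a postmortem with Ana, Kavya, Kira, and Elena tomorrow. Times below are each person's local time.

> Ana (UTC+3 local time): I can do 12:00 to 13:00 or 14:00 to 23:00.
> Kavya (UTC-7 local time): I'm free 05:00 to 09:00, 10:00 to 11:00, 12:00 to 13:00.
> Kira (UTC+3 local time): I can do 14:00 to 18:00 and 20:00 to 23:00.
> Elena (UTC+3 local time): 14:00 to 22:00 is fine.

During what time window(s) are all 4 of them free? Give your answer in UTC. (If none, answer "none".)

Ana in UTC: 09:00-10:00, 11:00-20:00 (subtract 3h to convert from UTC+3).
Kavya in UTC: 12:00-16:00, 17:00-18:00, 19:00-20:00 (add 7h to convert from UTC-7).
Kira in UTC: 11:00-15:00, 17:00-20:00 (subtract 3h to convert from UTC+3).
Elena in UTC: 11:00-19:00 (subtract 3h to convert from UTC+3).
Ana ∩ Kavya: 12:00-16:00, 17:00-18:00, 19:00-20:00.
Ana ∩ Kavya ∩ Kira: 12:00-15:00, 17:00-18:00, 19:00-20:00.
Ana ∩ Kavya ∩ Kira ∩ Elena: 12:00-15:00, 17:00-18:00.
So the common availability across everyone is 12:00-15:00, 17:00-18:00.

12:00-15:00, 17:00-18:00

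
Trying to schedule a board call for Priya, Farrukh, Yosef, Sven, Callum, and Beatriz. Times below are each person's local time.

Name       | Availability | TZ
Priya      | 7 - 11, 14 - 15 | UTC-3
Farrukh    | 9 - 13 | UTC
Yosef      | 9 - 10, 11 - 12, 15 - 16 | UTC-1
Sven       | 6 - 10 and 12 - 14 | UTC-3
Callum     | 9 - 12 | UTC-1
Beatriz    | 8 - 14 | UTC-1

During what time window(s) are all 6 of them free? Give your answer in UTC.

Priya in UTC: 10:00-14:00, 17:00-18:00 (add 3h to convert from UTC-3).
Farrukh in UTC: 09:00-13:00.
Yosef in UTC: 10:00-11:00, 12:00-13:00, 16:00-17:00 (add 1h to convert from UTC-1).
Sven in UTC: 09:00-13:00, 15:00-17:00 (add 3h to convert from UTC-3).
Callum in UTC: 10:00-13:00 (add 1h to convert from UTC-1).
Beatriz in UTC: 09:00-15:00 (add 1h to convert from UTC-1).
Priya ∩ Farrukh: 10:00-13:00.
Priya ∩ Farrukh ∩ Yosef: 10:00-11:00, 12:00-13:00.
Priya ∩ Farrukh ∩ Yosef ∩ Sven: 10:00-11:00, 12:00-13:00.
Priya ∩ Farrukh ∩ Yosef ∩ Sven ∩ Callum: 10:00-11:00, 12:00-13:00.
Priya ∩ Farrukh ∩ Yosef ∩ Sven ∩ Callum ∩ Beatriz: 10:00-11:00, 12:00-13:00.

10:00-11:00, 12:00-13:00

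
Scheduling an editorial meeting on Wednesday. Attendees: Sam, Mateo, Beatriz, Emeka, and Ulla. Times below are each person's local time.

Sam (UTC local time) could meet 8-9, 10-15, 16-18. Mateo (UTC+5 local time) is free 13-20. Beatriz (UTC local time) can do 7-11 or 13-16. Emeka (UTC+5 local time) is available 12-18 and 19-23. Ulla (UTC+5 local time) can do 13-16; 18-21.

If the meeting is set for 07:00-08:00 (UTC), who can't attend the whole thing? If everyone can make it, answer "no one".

Mateo, Sam, Ulla

Sam in UTC: 08:00-09:00, 10:00-15:00, 16:00-18:00.
Mateo in UTC: 08:00-15:00 (subtract 5h to convert from UTC+5).
Beatriz in UTC: 07:00-11:00, 13:00-16:00.
Emeka in UTC: 07:00-13:00, 14:00-18:00 (subtract 5h to convert from UTC+5).
Ulla in UTC: 08:00-11:00, 13:00-16:00 (subtract 5h to convert from UTC+5).
Sam: not fully free for 07:00-08:00. Mateo: not fully free for 07:00-08:00. Beatriz: free for 07:00-08:00. Emeka: free for 07:00-08:00. Ulla: not fully free for 07:00-08:00.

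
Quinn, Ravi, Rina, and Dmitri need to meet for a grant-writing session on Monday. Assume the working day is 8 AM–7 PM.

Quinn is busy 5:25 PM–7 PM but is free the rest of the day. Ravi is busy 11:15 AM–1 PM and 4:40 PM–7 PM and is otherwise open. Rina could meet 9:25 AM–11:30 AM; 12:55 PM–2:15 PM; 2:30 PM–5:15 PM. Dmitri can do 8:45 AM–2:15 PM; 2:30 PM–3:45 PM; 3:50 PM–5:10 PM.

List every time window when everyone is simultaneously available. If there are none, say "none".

Quinn free: 08:00-17:25 (invert busy blocks within the working day).
Ravi free: 08:00-11:15, 13:00-16:40 (invert busy blocks within the working day).
Rina free: 09:25-11:30, 12:55-14:15, 14:30-17:15.
Dmitri free: 08:45-14:15, 14:30-15:45, 15:50-17:10.
Quinn ∩ Ravi: 08:00-11:15, 13:00-16:40.
Quinn ∩ Ravi ∩ Rina: 09:25-11:15, 13:00-14:15, 14:30-16:40.
Quinn ∩ Ravi ∩ Rina ∩ Dmitri: 09:25-11:15, 13:00-14:15, 14:30-15:45, 15:50-16:40.

09:25-11:15, 13:00-14:15, 14:30-15:45, 15:50-16:40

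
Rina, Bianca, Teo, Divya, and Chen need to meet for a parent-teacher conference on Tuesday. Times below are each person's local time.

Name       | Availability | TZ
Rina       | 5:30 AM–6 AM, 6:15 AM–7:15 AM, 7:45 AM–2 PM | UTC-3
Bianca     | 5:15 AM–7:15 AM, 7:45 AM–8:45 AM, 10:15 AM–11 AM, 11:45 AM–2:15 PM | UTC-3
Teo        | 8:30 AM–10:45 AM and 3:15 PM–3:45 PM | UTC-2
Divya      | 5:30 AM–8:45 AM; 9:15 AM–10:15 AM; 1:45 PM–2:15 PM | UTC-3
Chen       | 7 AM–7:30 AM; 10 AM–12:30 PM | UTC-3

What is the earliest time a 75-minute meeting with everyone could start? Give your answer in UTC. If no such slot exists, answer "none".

Rina in UTC: 08:30-09:00, 09:15-10:15, 10:45-17:00 (add 3h to convert from UTC-3).
Bianca in UTC: 08:15-10:15, 10:45-11:45, 13:15-14:00, 14:45-17:15 (add 3h to convert from UTC-3).
Teo in UTC: 10:30-12:45, 17:15-17:45 (add 2h to convert from UTC-2).
Divya in UTC: 08:30-11:45, 12:15-13:15, 16:45-17:15 (add 3h to convert from UTC-3).
Chen in UTC: 10:00-10:30, 13:00-15:30 (add 3h to convert from UTC-3).
Rina ∩ Bianca: 08:30-09:00, 09:15-10:15, 10:45-11:45, 13:15-14:00, 14:45-17:00.
Rina ∩ Bianca ∩ Teo: 10:45-11:45.
Rina ∩ Bianca ∩ Teo ∩ Divya: 10:45-11:45.
Rina ∩ Bianca ∩ Teo ∩ Divya ∩ Chen: ∅.
There is no time when everyone is free.
No common window is at least 75 minutes long.

none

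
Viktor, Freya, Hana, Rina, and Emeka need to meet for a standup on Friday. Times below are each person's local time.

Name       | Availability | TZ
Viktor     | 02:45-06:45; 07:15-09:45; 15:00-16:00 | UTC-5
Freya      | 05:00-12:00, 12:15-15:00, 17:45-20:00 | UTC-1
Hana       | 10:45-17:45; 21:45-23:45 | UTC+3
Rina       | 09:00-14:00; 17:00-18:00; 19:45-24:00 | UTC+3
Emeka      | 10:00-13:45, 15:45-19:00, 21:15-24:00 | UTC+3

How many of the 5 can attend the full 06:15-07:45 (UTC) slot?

Viktor in UTC: 07:45-11:45, 12:15-14:45, 20:00-21:00 (add 5h to convert from UTC-5).
Freya in UTC: 06:00-13:00, 13:15-16:00, 18:45-21:00 (add 1h to convert from UTC-1).
Hana in UTC: 07:45-14:45, 18:45-20:45 (subtract 3h to convert from UTC+3).
Rina in UTC: 06:00-11:00, 14:00-15:00, 16:45-21:00 (subtract 3h to convert from UTC+3).
Emeka in UTC: 07:00-10:45, 12:45-16:00, 18:15-21:00 (subtract 3h to convert from UTC+3).
Freya and Rina can make the full 06:15-07:45 slot — that's 2.

2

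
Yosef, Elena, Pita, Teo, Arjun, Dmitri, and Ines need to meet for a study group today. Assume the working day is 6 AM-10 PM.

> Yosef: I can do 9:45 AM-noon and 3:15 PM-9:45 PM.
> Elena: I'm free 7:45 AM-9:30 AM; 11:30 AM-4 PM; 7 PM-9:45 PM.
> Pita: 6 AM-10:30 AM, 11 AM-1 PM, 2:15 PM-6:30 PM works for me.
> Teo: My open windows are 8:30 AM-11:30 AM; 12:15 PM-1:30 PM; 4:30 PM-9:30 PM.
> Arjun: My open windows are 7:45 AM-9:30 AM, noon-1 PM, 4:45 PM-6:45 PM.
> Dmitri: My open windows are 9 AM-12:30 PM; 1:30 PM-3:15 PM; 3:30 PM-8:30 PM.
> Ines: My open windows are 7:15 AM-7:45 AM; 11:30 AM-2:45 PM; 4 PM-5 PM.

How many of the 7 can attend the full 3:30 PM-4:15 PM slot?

Yosef, Pita, and Dmitri can make the full 15:30-16:15 slot — that's 3.

3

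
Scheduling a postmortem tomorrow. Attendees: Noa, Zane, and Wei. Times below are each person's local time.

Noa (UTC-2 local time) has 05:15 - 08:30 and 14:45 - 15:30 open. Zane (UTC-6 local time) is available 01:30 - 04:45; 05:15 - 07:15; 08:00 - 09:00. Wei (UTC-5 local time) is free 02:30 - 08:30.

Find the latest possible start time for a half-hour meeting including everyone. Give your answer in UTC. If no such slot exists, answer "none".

10:00

Noa in UTC: 07:15-10:30, 16:45-17:30 (add 2h to convert from UTC-2).
Zane in UTC: 07:30-10:45, 11:15-13:15, 14:00-15:00 (add 6h to convert from UTC-6).
Wei in UTC: 07:30-13:30 (add 5h to convert from UTC-5).
Noa ∩ Zane: 07:30-10:30.
Noa ∩ Zane ∩ Wei: 07:30-10:30.
The last common window of at least 30 minutes is 07:30-10:30; a 30-minute meeting can start as late as 10:00 and still end by 10:30.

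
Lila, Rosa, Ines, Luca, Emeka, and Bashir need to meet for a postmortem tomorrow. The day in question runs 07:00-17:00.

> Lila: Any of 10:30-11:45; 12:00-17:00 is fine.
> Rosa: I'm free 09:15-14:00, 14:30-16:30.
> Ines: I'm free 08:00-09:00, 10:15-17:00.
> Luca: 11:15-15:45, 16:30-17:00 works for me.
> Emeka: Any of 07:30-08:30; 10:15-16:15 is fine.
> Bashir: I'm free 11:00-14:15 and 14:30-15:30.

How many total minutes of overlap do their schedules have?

Lila ∩ Rosa: 10:30-11:45, 12:00-14:00, 14:30-16:30.
Lila ∩ Rosa ∩ Ines: 10:30-11:45, 12:00-14:00, 14:30-16:30.
Lila ∩ Rosa ∩ Ines ∩ Luca: 11:15-11:45, 12:00-14:00, 14:30-15:45.
Lila ∩ Rosa ∩ Ines ∩ Luca ∩ Emeka: 11:15-11:45, 12:00-14:00, 14:30-15:45.
Lila ∩ Rosa ∩ Ines ∩ Luca ∩ Emeka ∩ Bashir: 11:15-11:45, 12:00-14:00, 14:30-15:30.
Summing the common windows: 30 + 120 + 60 = 210 minutes.

210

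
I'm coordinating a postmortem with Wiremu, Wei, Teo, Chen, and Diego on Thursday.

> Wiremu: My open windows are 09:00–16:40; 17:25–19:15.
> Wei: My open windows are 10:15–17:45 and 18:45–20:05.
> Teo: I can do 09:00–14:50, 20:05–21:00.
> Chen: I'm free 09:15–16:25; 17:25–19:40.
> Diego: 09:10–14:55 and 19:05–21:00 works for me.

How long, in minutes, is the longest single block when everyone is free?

Wiremu ∩ Wei: 10:15-16:40, 17:25-17:45, 18:45-19:15.
Wiremu ∩ Wei ∩ Teo: 10:15-14:50.
Wiremu ∩ Wei ∩ Teo ∩ Chen: 10:15-14:50.
Wiremu ∩ Wei ∩ Teo ∩ Chen ∩ Diego: 10:15-14:50.
So the common availability across everyone is 10:15-14:50.
The longest is 10:15-14:50 at 275 minutes.

275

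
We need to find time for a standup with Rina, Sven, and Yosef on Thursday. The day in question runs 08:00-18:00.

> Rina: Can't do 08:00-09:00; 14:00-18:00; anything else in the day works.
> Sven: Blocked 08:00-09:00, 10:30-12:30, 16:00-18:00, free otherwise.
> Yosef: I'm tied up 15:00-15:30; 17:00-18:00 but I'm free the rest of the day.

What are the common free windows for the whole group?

09:00-10:30, 12:30-14:00

Rina free: 09:00-14:00 (invert busy blocks within the working day).
Sven free: 09:00-10:30, 12:30-16:00 (invert busy blocks within the working day).
Yosef free: 08:00-15:00, 15:30-17:00 (invert busy blocks within the working day).
Rina ∩ Sven: 09:00-10:30, 12:30-14:00.
Rina ∩ Sven ∩ Yosef: 09:00-10:30, 12:30-14:00.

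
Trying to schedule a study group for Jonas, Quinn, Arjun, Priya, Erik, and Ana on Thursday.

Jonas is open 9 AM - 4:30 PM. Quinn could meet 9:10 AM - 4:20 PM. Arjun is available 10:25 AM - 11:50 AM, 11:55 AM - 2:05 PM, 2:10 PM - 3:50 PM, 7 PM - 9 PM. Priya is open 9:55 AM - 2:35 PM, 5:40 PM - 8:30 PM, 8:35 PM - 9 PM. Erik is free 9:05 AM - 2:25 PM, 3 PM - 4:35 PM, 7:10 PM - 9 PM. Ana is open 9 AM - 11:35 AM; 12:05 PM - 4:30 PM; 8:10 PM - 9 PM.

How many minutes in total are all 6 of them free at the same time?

Jonas ∩ Quinn: 09:10-16:20.
Jonas ∩ Quinn ∩ Arjun: 10:25-11:50, 11:55-14:05, 14:10-15:50.
Jonas ∩ Quinn ∩ Arjun ∩ Priya: 10:25-11:50, 11:55-14:05, 14:10-14:35.
Jonas ∩ Quinn ∩ Arjun ∩ Priya ∩ Erik: 10:25-11:50, 11:55-14:05, 14:10-14:25.
Jonas ∩ Quinn ∩ Arjun ∩ Priya ∩ Erik ∩ Ana: 10:25-11:35, 12:05-14:05, 14:10-14:25.
Summing the common windows: 70 + 120 + 15 = 205 minutes.

205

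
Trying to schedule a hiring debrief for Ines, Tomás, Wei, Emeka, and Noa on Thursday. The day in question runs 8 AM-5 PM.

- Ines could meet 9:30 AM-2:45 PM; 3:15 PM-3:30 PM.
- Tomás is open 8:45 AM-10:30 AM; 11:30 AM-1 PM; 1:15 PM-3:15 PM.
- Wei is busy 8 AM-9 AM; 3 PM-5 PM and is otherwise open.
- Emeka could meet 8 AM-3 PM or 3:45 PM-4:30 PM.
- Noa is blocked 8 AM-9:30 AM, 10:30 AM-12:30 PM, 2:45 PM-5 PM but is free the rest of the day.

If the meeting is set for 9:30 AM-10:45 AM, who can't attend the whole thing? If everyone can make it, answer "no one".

Ines free: 09:30-14:45, 15:15-15:30.
Tomás free: 08:45-10:30, 11:30-13:00, 13:15-15:15.
Wei free: 09:00-15:00 (invert busy blocks within the working day).
Emeka free: 08:00-15:00, 15:45-16:30.
Noa free: 09:30-10:30, 12:30-14:45 (invert busy blocks within the working day).
Ines: free for 09:30-10:45. Tomás: not fully free for 09:30-10:45. Wei: free for 09:30-10:45. Emeka: free for 09:30-10:45. Noa: not fully free for 09:30-10:45.

Noa, Tomás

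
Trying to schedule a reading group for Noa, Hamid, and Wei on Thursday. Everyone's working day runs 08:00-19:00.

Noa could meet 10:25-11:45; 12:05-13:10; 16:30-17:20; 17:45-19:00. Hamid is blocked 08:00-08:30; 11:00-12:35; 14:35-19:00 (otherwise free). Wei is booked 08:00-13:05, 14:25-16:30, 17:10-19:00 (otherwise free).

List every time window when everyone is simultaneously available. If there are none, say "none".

Noa free: 10:25-11:45, 12:05-13:10, 16:30-17:20, 17:45-19:00.
Hamid free: 08:30-11:00, 12:35-14:35 (invert busy blocks within the working day).
Wei free: 13:05-14:25, 16:30-17:10 (invert busy blocks within the working day).
Noa ∩ Hamid: 10:25-11:00, 12:35-13:10.
Noa ∩ Hamid ∩ Wei: 13:05-13:10.

13:05-13:10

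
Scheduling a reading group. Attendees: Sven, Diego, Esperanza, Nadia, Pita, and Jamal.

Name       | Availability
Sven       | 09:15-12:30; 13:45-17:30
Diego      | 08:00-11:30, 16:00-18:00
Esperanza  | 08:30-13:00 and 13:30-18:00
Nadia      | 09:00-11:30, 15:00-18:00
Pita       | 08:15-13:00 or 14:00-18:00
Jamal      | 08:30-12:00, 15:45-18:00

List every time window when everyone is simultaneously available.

Sven ∩ Diego: 09:15-11:30, 16:00-17:30.
Sven ∩ Diego ∩ Esperanza: 09:15-11:30, 16:00-17:30.
Sven ∩ Diego ∩ Esperanza ∩ Nadia: 09:15-11:30, 16:00-17:30.
Sven ∩ Diego ∩ Esperanza ∩ Nadia ∩ Pita: 09:15-11:30, 16:00-17:30.
Sven ∩ Diego ∩ Esperanza ∩ Nadia ∩ Pita ∩ Jamal: 09:15-11:30, 16:00-17:30.

09:15-11:30, 16:00-17:30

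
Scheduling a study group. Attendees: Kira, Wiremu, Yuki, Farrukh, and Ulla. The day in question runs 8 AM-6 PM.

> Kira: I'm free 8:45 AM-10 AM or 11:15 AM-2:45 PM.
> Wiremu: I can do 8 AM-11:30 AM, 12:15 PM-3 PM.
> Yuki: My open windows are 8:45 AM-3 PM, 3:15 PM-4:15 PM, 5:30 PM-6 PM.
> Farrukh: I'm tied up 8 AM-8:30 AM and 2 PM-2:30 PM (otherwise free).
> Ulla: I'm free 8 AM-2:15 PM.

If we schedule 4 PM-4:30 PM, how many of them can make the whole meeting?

Kira free: 08:45-10:00, 11:15-14:45.
Wiremu free: 08:00-11:30, 12:15-15:00.
Yuki free: 08:45-15:00, 15:15-16:15, 17:30-18:00.
Farrukh free: 08:30-14:00, 14:30-18:00 (invert busy blocks within the working day).
Ulla free: 08:00-14:15.
Farrukh can make the full 16:00-16:30 slot — that's 1.

1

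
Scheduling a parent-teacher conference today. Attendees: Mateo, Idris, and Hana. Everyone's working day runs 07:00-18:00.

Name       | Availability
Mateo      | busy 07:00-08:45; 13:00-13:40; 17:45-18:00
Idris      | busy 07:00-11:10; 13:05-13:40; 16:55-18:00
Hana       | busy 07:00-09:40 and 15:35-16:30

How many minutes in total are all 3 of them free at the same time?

250

Mateo free: 08:45-13:00, 13:40-17:45 (invert busy blocks within the working day).
Idris free: 11:10-13:05, 13:40-16:55 (invert busy blocks within the working day).
Hana free: 09:40-15:35, 16:30-18:00 (invert busy blocks within the working day).
Mateo ∩ Idris: 11:10-13:00, 13:40-16:55.
Mateo ∩ Idris ∩ Hana: 11:10-13:00, 13:40-15:35, 16:30-16:55.
Summing the common windows: 110 + 115 + 25 = 250 minutes.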